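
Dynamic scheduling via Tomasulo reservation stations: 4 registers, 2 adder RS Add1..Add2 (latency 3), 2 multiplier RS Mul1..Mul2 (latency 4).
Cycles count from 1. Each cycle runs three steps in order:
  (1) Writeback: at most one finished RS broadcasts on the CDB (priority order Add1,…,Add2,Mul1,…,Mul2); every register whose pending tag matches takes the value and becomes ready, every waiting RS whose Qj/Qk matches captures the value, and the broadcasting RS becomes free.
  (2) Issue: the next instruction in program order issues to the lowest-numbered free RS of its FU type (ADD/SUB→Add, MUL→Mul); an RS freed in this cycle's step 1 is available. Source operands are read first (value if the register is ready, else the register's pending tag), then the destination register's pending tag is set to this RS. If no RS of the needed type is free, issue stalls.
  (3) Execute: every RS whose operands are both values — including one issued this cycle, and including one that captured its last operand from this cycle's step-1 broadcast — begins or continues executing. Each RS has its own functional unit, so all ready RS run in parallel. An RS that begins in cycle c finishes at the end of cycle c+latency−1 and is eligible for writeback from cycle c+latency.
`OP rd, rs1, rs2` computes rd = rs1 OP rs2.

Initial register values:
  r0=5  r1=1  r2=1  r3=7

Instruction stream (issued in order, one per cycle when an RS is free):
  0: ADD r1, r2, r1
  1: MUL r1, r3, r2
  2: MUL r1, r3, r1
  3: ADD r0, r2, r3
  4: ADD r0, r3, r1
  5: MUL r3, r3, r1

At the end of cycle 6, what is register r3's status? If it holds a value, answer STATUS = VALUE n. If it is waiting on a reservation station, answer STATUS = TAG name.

STATUS = TAG Mul1

c1: issue ADD r1<-Add1 | r0:5,r1:Add1,r2:1,r3:7
c2: issue MUL r1<-Mul1 | r0:5,r1:Mul1,r2:1,r3:7
c3: issue MUL r1<-Mul2 | r0:5,r1:Mul2,r2:1,r3:7
c4: CDB Add1=2; issue ADD r0<-Add1 | r0:Add1,r1:Mul2,r2:1,r3:7
c5: issue ADD r0<-Add2 | r0:Add2,r1:Mul2,r2:1,r3:7
c6: CDB Mul1=7; issue MUL r3<-Mul1 | r0:Add2,r1:Mul2,r2:1,r3:Mul1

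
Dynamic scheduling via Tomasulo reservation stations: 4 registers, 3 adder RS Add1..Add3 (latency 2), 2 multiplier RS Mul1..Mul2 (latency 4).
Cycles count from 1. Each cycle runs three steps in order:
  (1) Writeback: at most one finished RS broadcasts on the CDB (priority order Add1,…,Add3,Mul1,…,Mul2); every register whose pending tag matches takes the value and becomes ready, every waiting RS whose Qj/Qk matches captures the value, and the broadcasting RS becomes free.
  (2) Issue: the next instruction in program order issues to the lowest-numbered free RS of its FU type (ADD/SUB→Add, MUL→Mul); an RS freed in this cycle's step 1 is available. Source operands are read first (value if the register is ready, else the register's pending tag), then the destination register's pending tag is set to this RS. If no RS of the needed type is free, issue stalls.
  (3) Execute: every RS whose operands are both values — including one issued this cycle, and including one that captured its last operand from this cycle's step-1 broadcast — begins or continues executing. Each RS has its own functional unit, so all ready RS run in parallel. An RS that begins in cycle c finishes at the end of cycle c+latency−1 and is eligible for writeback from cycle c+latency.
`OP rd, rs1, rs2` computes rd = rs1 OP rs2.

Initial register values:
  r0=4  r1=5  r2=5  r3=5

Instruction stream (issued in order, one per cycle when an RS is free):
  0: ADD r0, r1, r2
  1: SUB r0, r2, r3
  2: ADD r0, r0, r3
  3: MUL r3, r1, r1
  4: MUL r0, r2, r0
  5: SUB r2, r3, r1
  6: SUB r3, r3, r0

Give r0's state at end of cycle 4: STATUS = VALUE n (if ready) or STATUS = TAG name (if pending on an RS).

STATUS = TAG Add1

  c1: issue ADD r0<-Add1  regs: r0:Add1,r1:5,r2:5,r3:5
  c2: issue SUB r0<-Add2  regs: r0:Add2,r1:5,r2:5,r3:5
  c3: CDB Add1=10; issue ADD r0<-Add1  regs: r0:Add1,r1:5,r2:5,r3:5
  c4: CDB Add2=0; issue MUL r3<-Mul1  regs: r0:Add1,r1:5,r2:5,r3:Mul1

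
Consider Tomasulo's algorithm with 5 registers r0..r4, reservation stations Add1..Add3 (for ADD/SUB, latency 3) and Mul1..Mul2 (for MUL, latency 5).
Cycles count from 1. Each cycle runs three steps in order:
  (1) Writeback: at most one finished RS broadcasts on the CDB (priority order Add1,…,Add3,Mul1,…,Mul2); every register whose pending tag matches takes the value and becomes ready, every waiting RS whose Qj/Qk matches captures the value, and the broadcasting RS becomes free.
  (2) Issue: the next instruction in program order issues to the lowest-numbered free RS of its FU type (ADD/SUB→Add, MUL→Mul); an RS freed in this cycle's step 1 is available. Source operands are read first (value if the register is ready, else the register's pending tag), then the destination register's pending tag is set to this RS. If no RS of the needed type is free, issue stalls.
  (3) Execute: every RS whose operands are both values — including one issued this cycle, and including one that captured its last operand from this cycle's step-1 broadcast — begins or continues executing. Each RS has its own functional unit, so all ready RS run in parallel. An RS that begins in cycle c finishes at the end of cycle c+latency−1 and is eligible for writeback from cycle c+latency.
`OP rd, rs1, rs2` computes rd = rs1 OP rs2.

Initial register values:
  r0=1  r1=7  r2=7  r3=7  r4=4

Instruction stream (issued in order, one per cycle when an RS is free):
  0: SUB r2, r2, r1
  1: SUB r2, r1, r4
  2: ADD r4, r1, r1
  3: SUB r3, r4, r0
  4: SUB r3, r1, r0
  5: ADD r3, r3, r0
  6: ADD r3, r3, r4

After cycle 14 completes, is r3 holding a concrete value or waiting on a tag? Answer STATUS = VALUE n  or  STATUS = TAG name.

cycle 1: issue SUB r2<-Add1 // r0:1,r1:7,r2:Add1,r3:7,r4:4
cycle 2: issue SUB r2<-Add2 // r0:1,r1:7,r2:Add2,r3:7,r4:4
cycle 3: issue ADD r4<-Add3 // r0:1,r1:7,r2:Add2,r3:7,r4:Add3
cycle 4: CDB Add1=0; issue SUB r3<-Add1 // r0:1,r1:7,r2:Add2,r3:Add1,r4:Add3
cycle 5: CDB Add2=3; issue SUB r3<-Add2 // r0:1,r1:7,r2:3,r3:Add2,r4:Add3
cycle 6: CDB Add3=14; issue ADD r3<-Add3 // r0:1,r1:7,r2:3,r3:Add3,r4:14
cycle 7: stall // r0:1,r1:7,r2:3,r3:Add3,r4:14
cycle 8: CDB Add2=6; issue ADD r3<-Add2 // r0:1,r1:7,r2:3,r3:Add2,r4:14
cycle 9: CDB Add1=13 // r0:1,r1:7,r2:3,r3:Add2,r4:14
cycle 10: - // r0:1,r1:7,r2:3,r3:Add2,r4:14
cycle 11: CDB Add3=7 // r0:1,r1:7,r2:3,r3:Add2,r4:14
cycle 12: - // r0:1,r1:7,r2:3,r3:Add2,r4:14
cycle 13: - // r0:1,r1:7,r2:3,r3:Add2,r4:14
cycle 14: CDB Add2=21 // r0:1,r1:7,r2:3,r3:21,r4:14

STATUS = VALUE 21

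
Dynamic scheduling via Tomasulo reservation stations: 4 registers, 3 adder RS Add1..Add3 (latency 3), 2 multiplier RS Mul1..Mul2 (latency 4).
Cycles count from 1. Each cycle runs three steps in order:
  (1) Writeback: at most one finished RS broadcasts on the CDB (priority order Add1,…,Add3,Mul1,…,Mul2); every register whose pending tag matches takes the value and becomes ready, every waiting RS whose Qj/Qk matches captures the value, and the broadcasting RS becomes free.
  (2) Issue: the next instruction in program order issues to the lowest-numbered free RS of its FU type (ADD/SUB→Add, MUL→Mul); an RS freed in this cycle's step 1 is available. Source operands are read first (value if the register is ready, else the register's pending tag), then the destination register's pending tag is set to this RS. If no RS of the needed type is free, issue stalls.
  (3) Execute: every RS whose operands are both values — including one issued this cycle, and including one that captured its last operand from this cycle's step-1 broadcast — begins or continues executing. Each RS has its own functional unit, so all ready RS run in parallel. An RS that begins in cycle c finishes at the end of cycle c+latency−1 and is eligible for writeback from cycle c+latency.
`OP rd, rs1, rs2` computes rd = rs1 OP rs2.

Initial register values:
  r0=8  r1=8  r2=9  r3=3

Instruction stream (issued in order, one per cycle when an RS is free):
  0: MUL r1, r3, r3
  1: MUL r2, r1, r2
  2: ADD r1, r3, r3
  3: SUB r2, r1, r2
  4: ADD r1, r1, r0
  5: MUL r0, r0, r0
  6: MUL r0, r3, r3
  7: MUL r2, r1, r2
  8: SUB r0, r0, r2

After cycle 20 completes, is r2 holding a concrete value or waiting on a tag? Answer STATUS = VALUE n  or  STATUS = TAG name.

cycle 1: issue MUL r1<-Mul1 // r0:8,r1:Mul1,r2:9,r3:3
cycle 2: issue MUL r2<-Mul2 // r0:8,r1:Mul1,r2:Mul2,r3:3
cycle 3: issue ADD r1<-Add1 // r0:8,r1:Add1,r2:Mul2,r3:3
cycle 4: issue SUB r2<-Add2 // r0:8,r1:Add1,r2:Add2,r3:3
cycle 5: CDB Mul1=9; issue ADD r1<-Add3 // r0:8,r1:Add3,r2:Add2,r3:3
cycle 6: CDB Add1=6; issue MUL r0<-Mul1 // r0:Mul1,r1:Add3,r2:Add2,r3:3
cycle 7: stall // r0:Mul1,r1:Add3,r2:Add2,r3:3
cycle 8: stall // r0:Mul1,r1:Add3,r2:Add2,r3:3
cycle 9: CDB Add3=14; stall // r0:Mul1,r1:14,r2:Add2,r3:3
cycle 10: CDB Mul1=64; issue MUL r0<-Mul1 // r0:Mul1,r1:14,r2:Add2,r3:3
cycle 11: CDB Mul2=81; issue MUL r2<-Mul2 // r0:Mul1,r1:14,r2:Mul2,r3:3
cycle 12: issue SUB r0<-Add1 // r0:Add1,r1:14,r2:Mul2,r3:3
cycle 13: - // r0:Add1,r1:14,r2:Mul2,r3:3
cycle 14: CDB Add2=-75 // r0:Add1,r1:14,r2:Mul2,r3:3
cycle 15: CDB Mul1=9 // r0:Add1,r1:14,r2:Mul2,r3:3
cycle 16: - // r0:Add1,r1:14,r2:Mul2,r3:3
cycle 17: - // r0:Add1,r1:14,r2:Mul2,r3:3
cycle 18: CDB Mul2=-1050 // r0:Add1,r1:14,r2:-1050,r3:3
cycle 19: - // r0:Add1,r1:14,r2:-1050,r3:3
cycle 20: - // r0:Add1,r1:14,r2:-1050,r3:3

STATUS = VALUE -1050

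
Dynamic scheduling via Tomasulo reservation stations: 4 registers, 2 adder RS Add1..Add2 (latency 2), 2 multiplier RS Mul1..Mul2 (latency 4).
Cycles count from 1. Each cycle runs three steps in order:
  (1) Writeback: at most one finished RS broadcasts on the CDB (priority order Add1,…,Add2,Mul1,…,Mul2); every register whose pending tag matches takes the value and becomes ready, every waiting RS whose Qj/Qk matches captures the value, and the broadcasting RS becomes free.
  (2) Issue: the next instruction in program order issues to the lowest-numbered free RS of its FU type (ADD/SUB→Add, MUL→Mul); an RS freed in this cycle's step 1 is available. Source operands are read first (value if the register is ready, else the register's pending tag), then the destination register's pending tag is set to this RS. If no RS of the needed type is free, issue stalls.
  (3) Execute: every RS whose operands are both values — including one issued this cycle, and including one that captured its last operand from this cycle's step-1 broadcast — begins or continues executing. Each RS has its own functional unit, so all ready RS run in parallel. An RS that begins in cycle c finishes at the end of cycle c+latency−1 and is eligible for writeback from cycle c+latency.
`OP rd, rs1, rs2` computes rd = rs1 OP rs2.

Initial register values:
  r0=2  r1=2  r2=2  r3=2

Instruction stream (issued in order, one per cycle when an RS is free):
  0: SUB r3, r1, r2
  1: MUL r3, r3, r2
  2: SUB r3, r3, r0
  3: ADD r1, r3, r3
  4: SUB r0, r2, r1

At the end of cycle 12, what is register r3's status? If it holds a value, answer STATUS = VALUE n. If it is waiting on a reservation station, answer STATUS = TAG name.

STATUS = VALUE -2

c1: issue SUB r3<-Add1 | r0:2,r1:2,r2:2,r3:Add1
c2: issue MUL r3<-Mul1 | r0:2,r1:2,r2:2,r3:Mul1
c3: CDB Add1=0; issue SUB r3<-Add1 | r0:2,r1:2,r2:2,r3:Add1
c4: issue ADD r1<-Add2 | r0:2,r1:Add2,r2:2,r3:Add1
c5: stall | r0:2,r1:Add2,r2:2,r3:Add1
c6: stall | r0:2,r1:Add2,r2:2,r3:Add1
c7: CDB Mul1=0; stall | r0:2,r1:Add2,r2:2,r3:Add1
c8: stall | r0:2,r1:Add2,r2:2,r3:Add1
c9: CDB Add1=-2; issue SUB r0<-Add1 | r0:Add1,r1:Add2,r2:2,r3:-2
c10: - | r0:Add1,r1:Add2,r2:2,r3:-2
c11: CDB Add2=-4 | r0:Add1,r1:-4,r2:2,r3:-2
c12: - | r0:Add1,r1:-4,r2:2,r3:-2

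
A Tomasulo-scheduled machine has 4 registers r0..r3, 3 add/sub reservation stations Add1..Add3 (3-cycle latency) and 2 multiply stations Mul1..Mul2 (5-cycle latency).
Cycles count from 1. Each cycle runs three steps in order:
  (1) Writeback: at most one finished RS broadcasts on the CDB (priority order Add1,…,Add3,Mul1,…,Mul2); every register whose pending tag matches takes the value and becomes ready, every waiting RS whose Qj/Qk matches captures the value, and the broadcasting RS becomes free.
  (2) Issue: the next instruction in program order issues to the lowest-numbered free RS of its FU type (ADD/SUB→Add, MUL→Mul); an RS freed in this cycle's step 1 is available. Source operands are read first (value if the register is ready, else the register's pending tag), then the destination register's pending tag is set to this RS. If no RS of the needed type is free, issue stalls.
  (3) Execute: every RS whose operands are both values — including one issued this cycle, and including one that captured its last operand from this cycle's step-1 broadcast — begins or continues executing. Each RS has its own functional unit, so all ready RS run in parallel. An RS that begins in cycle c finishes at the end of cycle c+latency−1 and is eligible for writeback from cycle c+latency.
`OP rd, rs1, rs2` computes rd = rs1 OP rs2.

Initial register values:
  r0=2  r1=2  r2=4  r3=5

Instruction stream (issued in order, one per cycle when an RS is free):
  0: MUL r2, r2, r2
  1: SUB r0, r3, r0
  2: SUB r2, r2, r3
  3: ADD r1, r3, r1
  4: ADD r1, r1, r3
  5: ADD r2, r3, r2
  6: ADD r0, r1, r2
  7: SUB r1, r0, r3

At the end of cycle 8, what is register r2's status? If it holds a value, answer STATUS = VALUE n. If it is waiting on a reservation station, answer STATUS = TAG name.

c1: issue MUL r2<-Mul1 | r0:2,r1:2,r2:Mul1,r3:5
c2: issue SUB r0<-Add1 | r0:Add1,r1:2,r2:Mul1,r3:5
c3: issue SUB r2<-Add2 | r0:Add1,r1:2,r2:Add2,r3:5
c4: issue ADD r1<-Add3 | r0:Add1,r1:Add3,r2:Add2,r3:5
c5: CDB Add1=3; issue ADD r1<-Add1 | r0:3,r1:Add1,r2:Add2,r3:5
c6: CDB Mul1=16; stall | r0:3,r1:Add1,r2:Add2,r3:5
c7: CDB Add3=7; issue ADD r2<-Add3 | r0:3,r1:Add1,r2:Add3,r3:5
c8: stall | r0:3,r1:Add1,r2:Add3,r3:5

STATUS = TAG Add3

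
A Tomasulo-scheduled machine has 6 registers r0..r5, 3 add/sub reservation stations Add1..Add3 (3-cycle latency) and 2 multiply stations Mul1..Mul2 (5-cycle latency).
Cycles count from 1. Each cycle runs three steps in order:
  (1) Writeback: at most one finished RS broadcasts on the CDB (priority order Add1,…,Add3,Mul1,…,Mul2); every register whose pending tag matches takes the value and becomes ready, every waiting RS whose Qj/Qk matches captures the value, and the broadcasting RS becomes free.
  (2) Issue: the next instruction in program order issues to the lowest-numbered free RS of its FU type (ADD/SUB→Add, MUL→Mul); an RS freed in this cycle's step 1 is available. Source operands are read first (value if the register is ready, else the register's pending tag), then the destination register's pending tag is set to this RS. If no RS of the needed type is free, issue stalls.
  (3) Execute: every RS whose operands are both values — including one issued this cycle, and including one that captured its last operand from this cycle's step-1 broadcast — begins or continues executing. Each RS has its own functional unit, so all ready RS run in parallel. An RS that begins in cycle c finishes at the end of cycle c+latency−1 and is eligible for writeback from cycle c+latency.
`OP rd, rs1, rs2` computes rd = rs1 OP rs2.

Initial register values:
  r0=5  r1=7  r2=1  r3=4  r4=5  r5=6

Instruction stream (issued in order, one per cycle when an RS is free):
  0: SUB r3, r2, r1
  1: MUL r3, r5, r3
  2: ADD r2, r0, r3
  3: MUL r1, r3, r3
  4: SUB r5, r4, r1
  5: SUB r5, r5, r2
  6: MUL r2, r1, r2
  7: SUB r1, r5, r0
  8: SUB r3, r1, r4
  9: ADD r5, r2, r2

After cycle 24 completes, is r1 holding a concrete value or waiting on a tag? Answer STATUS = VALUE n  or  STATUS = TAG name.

  c1: issue SUB r3<-Add1  regs: r0:5,r1:7,r2:1,r3:Add1,r4:5,r5:6
  c2: issue MUL r3<-Mul1  regs: r0:5,r1:7,r2:1,r3:Mul1,r4:5,r5:6
  c3: issue ADD r2<-Add2  regs: r0:5,r1:7,r2:Add2,r3:Mul1,r4:5,r5:6
  c4: CDB Add1=-6; issue MUL r1<-Mul2  regs: r0:5,r1:Mul2,r2:Add2,r3:Mul1,r4:5,r5:6
  c5: issue SUB r5<-Add1  regs: r0:5,r1:Mul2,r2:Add2,r3:Mul1,r4:5,r5:Add1
  c6: issue SUB r5<-Add3  regs: r0:5,r1:Mul2,r2:Add2,r3:Mul1,r4:5,r5:Add3
  c7: stall  regs: r0:5,r1:Mul2,r2:Add2,r3:Mul1,r4:5,r5:Add3
  c8: stall  regs: r0:5,r1:Mul2,r2:Add2,r3:Mul1,r4:5,r5:Add3
  c9: CDB Mul1=-36; issue MUL r2<-Mul1  regs: r0:5,r1:Mul2,r2:Mul1,r3:-36,r4:5,r5:Add3
  c10: stall  regs: r0:5,r1:Mul2,r2:Mul1,r3:-36,r4:5,r5:Add3
  c11: stall  regs: r0:5,r1:Mul2,r2:Mul1,r3:-36,r4:5,r5:Add3
  c12: CDB Add2=-31; issue SUB r1<-Add2  regs: r0:5,r1:Add2,r2:Mul1,r3:-36,r4:5,r5:Add3
  c13: stall  regs: r0:5,r1:Add2,r2:Mul1,r3:-36,r4:5,r5:Add3
  c14: CDB Mul2=1296; stall  regs: r0:5,r1:Add2,r2:Mul1,r3:-36,r4:5,r5:Add3
  c15: stall  regs: r0:5,r1:Add2,r2:Mul1,r3:-36,r4:5,r5:Add3
  c16: stall  regs: r0:5,r1:Add2,r2:Mul1,r3:-36,r4:5,r5:Add3
  c17: CDB Add1=-1291; issue SUB r3<-Add1  regs: r0:5,r1:Add2,r2:Mul1,r3:Add1,r4:5,r5:Add3
  c18: stall  regs: r0:5,r1:Add2,r2:Mul1,r3:Add1,r4:5,r5:Add3
  c19: CDB Mul1=-40176; stall  regs: r0:5,r1:Add2,r2:-40176,r3:Add1,r4:5,r5:Add3
  c20: CDB Add3=-1260; issue ADD r5<-Add3  regs: r0:5,r1:Add2,r2:-40176,r3:Add1,r4:5,r5:Add3
  c21: -  regs: r0:5,r1:Add2,r2:-40176,r3:Add1,r4:5,r5:Add3
  c22: -  regs: r0:5,r1:Add2,r2:-40176,r3:Add1,r4:5,r5:Add3
  c23: CDB Add2=-1265  regs: r0:5,r1:-1265,r2:-40176,r3:Add1,r4:5,r5:Add3
  c24: CDB Add3=-80352  regs: r0:5,r1:-1265,r2:-40176,r3:Add1,r4:5,r5:-80352

STATUS = VALUE -1265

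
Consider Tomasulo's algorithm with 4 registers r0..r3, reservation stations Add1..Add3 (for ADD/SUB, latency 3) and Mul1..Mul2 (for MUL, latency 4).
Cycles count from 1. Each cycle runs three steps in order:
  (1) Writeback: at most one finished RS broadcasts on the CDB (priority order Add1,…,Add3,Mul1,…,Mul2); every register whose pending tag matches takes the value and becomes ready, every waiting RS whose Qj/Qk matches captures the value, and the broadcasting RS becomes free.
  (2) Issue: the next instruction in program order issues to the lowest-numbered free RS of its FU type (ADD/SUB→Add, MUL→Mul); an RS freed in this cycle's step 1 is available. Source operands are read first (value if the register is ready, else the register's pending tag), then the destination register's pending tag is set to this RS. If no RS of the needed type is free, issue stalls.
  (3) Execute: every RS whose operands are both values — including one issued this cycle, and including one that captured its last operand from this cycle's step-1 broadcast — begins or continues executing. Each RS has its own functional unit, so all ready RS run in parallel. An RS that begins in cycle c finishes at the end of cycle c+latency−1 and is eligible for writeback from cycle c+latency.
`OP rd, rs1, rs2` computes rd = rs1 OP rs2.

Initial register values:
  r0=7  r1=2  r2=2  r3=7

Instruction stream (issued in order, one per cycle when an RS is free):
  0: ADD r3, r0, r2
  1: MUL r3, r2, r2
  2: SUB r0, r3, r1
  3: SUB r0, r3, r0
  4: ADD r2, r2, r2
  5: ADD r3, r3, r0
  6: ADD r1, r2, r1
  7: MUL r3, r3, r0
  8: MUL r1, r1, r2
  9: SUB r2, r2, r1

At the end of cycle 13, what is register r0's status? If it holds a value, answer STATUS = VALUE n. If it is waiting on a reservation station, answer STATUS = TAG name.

c1: issue ADD r3<-Add1 | r0:7,r1:2,r2:2,r3:Add1
c2: issue MUL r3<-Mul1 | r0:7,r1:2,r2:2,r3:Mul1
c3: issue SUB r0<-Add2 | r0:Add2,r1:2,r2:2,r3:Mul1
c4: CDB Add1=9; issue SUB r0<-Add1 | r0:Add1,r1:2,r2:2,r3:Mul1
c5: issue ADD r2<-Add3 | r0:Add1,r1:2,r2:Add3,r3:Mul1
c6: CDB Mul1=4; stall | r0:Add1,r1:2,r2:Add3,r3:4
c7: stall | r0:Add1,r1:2,r2:Add3,r3:4
c8: CDB Add3=4; issue ADD r3<-Add3 | r0:Add1,r1:2,r2:4,r3:Add3
c9: CDB Add2=2; issue ADD r1<-Add2 | r0:Add1,r1:Add2,r2:4,r3:Add3
c10: issue MUL r3<-Mul1 | r0:Add1,r1:Add2,r2:4,r3:Mul1
c11: issue MUL r1<-Mul2 | r0:Add1,r1:Mul2,r2:4,r3:Mul1
c12: CDB Add1=2; issue SUB r2<-Add1 | r0:2,r1:Mul2,r2:Add1,r3:Mul1
c13: CDB Add2=6 | r0:2,r1:Mul2,r2:Add1,r3:Mul1

STATUS = VALUE 2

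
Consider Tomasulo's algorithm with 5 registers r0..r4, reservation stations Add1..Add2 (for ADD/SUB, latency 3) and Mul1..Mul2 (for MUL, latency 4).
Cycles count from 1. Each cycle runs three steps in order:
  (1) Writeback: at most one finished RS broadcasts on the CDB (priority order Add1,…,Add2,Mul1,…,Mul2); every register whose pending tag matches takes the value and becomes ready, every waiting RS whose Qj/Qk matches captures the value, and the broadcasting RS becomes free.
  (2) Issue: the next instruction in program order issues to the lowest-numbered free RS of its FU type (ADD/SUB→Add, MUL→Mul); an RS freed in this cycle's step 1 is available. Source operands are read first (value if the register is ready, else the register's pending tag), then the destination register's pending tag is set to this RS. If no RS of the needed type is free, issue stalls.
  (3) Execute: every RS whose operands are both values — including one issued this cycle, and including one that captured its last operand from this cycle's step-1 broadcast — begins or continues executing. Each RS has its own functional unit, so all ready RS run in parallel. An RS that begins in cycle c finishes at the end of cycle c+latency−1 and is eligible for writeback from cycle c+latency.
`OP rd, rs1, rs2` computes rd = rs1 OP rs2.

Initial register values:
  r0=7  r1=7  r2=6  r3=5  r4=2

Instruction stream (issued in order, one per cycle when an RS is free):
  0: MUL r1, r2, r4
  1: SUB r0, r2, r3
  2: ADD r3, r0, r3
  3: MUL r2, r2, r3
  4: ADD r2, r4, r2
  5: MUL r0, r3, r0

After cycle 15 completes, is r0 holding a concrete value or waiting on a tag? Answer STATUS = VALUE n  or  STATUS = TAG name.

STATUS = VALUE 6

  c1: issue MUL r1<-Mul1  regs: r0:7,r1:Mul1,r2:6,r3:5,r4:2
  c2: issue SUB r0<-Add1  regs: r0:Add1,r1:Mul1,r2:6,r3:5,r4:2
  c3: issue ADD r3<-Add2  regs: r0:Add1,r1:Mul1,r2:6,r3:Add2,r4:2
  c4: issue MUL r2<-Mul2  regs: r0:Add1,r1:Mul1,r2:Mul2,r3:Add2,r4:2
  c5: CDB Add1=1; issue ADD r2<-Add1  regs: r0:1,r1:Mul1,r2:Add1,r3:Add2,r4:2
  c6: CDB Mul1=12; issue MUL r0<-Mul1  regs: r0:Mul1,r1:12,r2:Add1,r3:Add2,r4:2
  c7: -  regs: r0:Mul1,r1:12,r2:Add1,r3:Add2,r4:2
  c8: CDB Add2=6  regs: r0:Mul1,r1:12,r2:Add1,r3:6,r4:2
  c9: -  regs: r0:Mul1,r1:12,r2:Add1,r3:6,r4:2
  c10: -  regs: r0:Mul1,r1:12,r2:Add1,r3:6,r4:2
  c11: -  regs: r0:Mul1,r1:12,r2:Add1,r3:6,r4:2
  c12: CDB Mul1=6  regs: r0:6,r1:12,r2:Add1,r3:6,r4:2
  c13: CDB Mul2=36  regs: r0:6,r1:12,r2:Add1,r3:6,r4:2
  c14: -  regs: r0:6,r1:12,r2:Add1,r3:6,r4:2
  c15: -  regs: r0:6,r1:12,r2:Add1,r3:6,r4:2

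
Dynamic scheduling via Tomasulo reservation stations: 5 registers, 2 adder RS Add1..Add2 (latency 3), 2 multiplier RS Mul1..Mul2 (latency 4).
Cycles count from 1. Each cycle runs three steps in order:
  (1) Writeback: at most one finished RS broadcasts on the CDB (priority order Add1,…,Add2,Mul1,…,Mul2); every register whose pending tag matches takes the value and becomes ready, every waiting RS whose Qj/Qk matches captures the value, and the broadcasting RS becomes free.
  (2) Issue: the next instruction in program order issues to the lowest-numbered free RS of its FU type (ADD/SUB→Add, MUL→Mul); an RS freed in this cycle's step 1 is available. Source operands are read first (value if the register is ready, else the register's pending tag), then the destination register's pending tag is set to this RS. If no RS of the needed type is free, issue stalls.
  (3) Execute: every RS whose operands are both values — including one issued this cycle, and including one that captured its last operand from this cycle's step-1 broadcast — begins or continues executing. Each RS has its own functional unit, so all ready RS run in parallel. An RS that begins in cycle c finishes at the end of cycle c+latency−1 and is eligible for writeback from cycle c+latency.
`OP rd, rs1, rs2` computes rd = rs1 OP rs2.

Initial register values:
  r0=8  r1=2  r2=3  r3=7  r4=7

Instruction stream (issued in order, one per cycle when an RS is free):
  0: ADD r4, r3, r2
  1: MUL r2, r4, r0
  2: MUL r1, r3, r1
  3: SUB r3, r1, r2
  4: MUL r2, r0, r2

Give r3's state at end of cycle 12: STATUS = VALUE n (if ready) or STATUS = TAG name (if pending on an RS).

cycle 1: issue ADD r4<-Add1 // r0:8,r1:2,r2:3,r3:7,r4:Add1
cycle 2: issue MUL r2<-Mul1 // r0:8,r1:2,r2:Mul1,r3:7,r4:Add1
cycle 3: issue MUL r1<-Mul2 // r0:8,r1:Mul2,r2:Mul1,r3:7,r4:Add1
cycle 4: CDB Add1=10; issue SUB r3<-Add1 // r0:8,r1:Mul2,r2:Mul1,r3:Add1,r4:10
cycle 5: stall // r0:8,r1:Mul2,r2:Mul1,r3:Add1,r4:10
cycle 6: stall // r0:8,r1:Mul2,r2:Mul1,r3:Add1,r4:10
cycle 7: CDB Mul2=14; issue MUL r2<-Mul2 // r0:8,r1:14,r2:Mul2,r3:Add1,r4:10
cycle 8: CDB Mul1=80 // r0:8,r1:14,r2:Mul2,r3:Add1,r4:10
cycle 9: - // r0:8,r1:14,r2:Mul2,r3:Add1,r4:10
cycle 10: - // r0:8,r1:14,r2:Mul2,r3:Add1,r4:10
cycle 11: CDB Add1=-66 // r0:8,r1:14,r2:Mul2,r3:-66,r4:10
cycle 12: CDB Mul2=640 // r0:8,r1:14,r2:640,r3:-66,r4:10

STATUS = VALUE -66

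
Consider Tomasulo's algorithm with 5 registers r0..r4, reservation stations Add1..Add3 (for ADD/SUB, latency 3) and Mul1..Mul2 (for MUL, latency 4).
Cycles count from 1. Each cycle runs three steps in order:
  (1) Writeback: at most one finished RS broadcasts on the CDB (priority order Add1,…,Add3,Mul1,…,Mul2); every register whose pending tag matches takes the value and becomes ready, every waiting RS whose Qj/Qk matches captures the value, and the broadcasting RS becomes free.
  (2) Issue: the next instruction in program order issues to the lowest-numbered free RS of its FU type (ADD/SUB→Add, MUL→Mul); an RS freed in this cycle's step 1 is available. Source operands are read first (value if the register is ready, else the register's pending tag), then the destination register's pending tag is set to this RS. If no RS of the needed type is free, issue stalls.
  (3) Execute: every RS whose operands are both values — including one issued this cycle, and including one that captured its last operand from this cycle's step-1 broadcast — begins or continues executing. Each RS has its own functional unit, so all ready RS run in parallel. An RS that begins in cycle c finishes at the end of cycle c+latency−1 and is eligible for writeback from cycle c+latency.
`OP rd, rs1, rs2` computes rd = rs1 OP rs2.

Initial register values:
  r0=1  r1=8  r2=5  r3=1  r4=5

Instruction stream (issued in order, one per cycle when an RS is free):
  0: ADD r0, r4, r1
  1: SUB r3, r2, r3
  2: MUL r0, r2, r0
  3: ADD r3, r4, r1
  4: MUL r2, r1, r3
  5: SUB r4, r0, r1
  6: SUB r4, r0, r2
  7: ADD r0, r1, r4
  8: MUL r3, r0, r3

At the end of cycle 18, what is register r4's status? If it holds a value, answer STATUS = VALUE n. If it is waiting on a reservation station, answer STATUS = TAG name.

c1: issue ADD r0<-Add1 | r0:Add1,r1:8,r2:5,r3:1,r4:5
c2: issue SUB r3<-Add2 | r0:Add1,r1:8,r2:5,r3:Add2,r4:5
c3: issue MUL r0<-Mul1 | r0:Mul1,r1:8,r2:5,r3:Add2,r4:5
c4: CDB Add1=13; issue ADD r3<-Add1 | r0:Mul1,r1:8,r2:5,r3:Add1,r4:5
c5: CDB Add2=4; issue MUL r2<-Mul2 | r0:Mul1,r1:8,r2:Mul2,r3:Add1,r4:5
c6: issue SUB r4<-Add2 | r0:Mul1,r1:8,r2:Mul2,r3:Add1,r4:Add2
c7: CDB Add1=13; issue SUB r4<-Add1 | r0:Mul1,r1:8,r2:Mul2,r3:13,r4:Add1
c8: CDB Mul1=65; issue ADD r0<-Add3 | r0:Add3,r1:8,r2:Mul2,r3:13,r4:Add1
c9: issue MUL r3<-Mul1 | r0:Add3,r1:8,r2:Mul2,r3:Mul1,r4:Add1
c10: - | r0:Add3,r1:8,r2:Mul2,r3:Mul1,r4:Add1
c11: CDB Add2=57 | r0:Add3,r1:8,r2:Mul2,r3:Mul1,r4:Add1
c12: CDB Mul2=104 | r0:Add3,r1:8,r2:104,r3:Mul1,r4:Add1
c13: - | r0:Add3,r1:8,r2:104,r3:Mul1,r4:Add1
c14: - | r0:Add3,r1:8,r2:104,r3:Mul1,r4:Add1
c15: CDB Add1=-39 | r0:Add3,r1:8,r2:104,r3:Mul1,r4:-39
c16: - | r0:Add3,r1:8,r2:104,r3:Mul1,r4:-39
c17: - | r0:Add3,r1:8,r2:104,r3:Mul1,r4:-39
c18: CDB Add3=-31 | r0:-31,r1:8,r2:104,r3:Mul1,r4:-39

STATUS = VALUE -39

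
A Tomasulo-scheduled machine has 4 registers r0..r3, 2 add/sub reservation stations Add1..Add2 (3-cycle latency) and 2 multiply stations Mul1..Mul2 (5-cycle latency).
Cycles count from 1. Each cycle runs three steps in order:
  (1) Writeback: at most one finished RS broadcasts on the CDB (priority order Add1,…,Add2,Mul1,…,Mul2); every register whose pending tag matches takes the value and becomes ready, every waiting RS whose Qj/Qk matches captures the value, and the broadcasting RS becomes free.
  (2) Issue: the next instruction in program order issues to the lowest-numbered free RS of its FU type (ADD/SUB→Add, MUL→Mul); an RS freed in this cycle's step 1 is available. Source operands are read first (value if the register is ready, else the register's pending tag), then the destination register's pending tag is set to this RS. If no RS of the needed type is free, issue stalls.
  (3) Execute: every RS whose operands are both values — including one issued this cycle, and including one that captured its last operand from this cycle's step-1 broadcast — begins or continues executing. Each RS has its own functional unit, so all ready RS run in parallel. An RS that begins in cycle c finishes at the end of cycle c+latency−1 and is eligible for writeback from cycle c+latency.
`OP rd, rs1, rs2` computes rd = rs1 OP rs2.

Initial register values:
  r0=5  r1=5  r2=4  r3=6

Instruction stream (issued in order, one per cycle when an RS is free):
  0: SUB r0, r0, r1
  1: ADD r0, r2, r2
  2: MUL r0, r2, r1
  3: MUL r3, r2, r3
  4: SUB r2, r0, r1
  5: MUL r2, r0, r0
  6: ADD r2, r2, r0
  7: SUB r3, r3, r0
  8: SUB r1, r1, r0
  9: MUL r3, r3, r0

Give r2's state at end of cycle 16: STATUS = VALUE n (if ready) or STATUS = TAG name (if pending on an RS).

STATUS = VALUE 420

  c1: issue SUB r0<-Add1  regs: r0:Add1,r1:5,r2:4,r3:6
  c2: issue ADD r0<-Add2  regs: r0:Add2,r1:5,r2:4,r3:6
  c3: issue MUL r0<-Mul1  regs: r0:Mul1,r1:5,r2:4,r3:6
  c4: CDB Add1=0; issue MUL r3<-Mul2  regs: r0:Mul1,r1:5,r2:4,r3:Mul2
  c5: CDB Add2=8; issue SUB r2<-Add1  regs: r0:Mul1,r1:5,r2:Add1,r3:Mul2
  c6: stall  regs: r0:Mul1,r1:5,r2:Add1,r3:Mul2
  c7: stall  regs: r0:Mul1,r1:5,r2:Add1,r3:Mul2
  c8: CDB Mul1=20; issue MUL r2<-Mul1  regs: r0:20,r1:5,r2:Mul1,r3:Mul2
  c9: CDB Mul2=24; issue ADD r2<-Add2  regs: r0:20,r1:5,r2:Add2,r3:24
  c10: stall  regs: r0:20,r1:5,r2:Add2,r3:24
  c11: CDB Add1=15; issue SUB r3<-Add1  regs: r0:20,r1:5,r2:Add2,r3:Add1
  c12: stall  regs: r0:20,r1:5,r2:Add2,r3:Add1
  c13: CDB Mul1=400; stall  regs: r0:20,r1:5,r2:Add2,r3:Add1
  c14: CDB Add1=4; issue SUB r1<-Add1  regs: r0:20,r1:Add1,r2:Add2,r3:4
  c15: issue MUL r3<-Mul1  regs: r0:20,r1:Add1,r2:Add2,r3:Mul1
  c16: CDB Add2=420  regs: r0:20,r1:Add1,r2:420,r3:Mul1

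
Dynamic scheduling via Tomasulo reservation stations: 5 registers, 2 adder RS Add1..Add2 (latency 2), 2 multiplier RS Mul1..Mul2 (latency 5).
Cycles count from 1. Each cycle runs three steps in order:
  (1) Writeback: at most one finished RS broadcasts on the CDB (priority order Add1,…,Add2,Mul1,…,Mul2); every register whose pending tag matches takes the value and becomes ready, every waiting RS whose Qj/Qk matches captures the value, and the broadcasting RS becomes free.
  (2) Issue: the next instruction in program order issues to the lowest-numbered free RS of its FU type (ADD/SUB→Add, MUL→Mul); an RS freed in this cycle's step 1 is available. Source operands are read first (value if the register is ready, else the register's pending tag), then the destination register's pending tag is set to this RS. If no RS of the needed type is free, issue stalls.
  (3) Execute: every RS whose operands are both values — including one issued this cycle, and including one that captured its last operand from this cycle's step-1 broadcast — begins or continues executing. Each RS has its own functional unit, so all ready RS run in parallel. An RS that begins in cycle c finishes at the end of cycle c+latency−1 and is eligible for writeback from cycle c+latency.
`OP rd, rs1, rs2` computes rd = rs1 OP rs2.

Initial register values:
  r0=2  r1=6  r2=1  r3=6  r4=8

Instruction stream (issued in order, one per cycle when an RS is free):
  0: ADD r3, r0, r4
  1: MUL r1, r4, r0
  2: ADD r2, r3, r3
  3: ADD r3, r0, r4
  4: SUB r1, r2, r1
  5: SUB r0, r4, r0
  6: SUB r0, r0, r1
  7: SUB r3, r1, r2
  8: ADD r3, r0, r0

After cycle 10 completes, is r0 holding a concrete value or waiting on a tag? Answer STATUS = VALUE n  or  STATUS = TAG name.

STATUS = TAG Add2

cycle 1: issue ADD r3<-Add1 // r0:2,r1:6,r2:1,r3:Add1,r4:8
cycle 2: issue MUL r1<-Mul1 // r0:2,r1:Mul1,r2:1,r3:Add1,r4:8
cycle 3: CDB Add1=10; issue ADD r2<-Add1 // r0:2,r1:Mul1,r2:Add1,r3:10,r4:8
cycle 4: issue ADD r3<-Add2 // r0:2,r1:Mul1,r2:Add1,r3:Add2,r4:8
cycle 5: CDB Add1=20; issue SUB r1<-Add1 // r0:2,r1:Add1,r2:20,r3:Add2,r4:8
cycle 6: CDB Add2=10; issue SUB r0<-Add2 // r0:Add2,r1:Add1,r2:20,r3:10,r4:8
cycle 7: CDB Mul1=16; stall // r0:Add2,r1:Add1,r2:20,r3:10,r4:8
cycle 8: CDB Add2=6; issue SUB r0<-Add2 // r0:Add2,r1:Add1,r2:20,r3:10,r4:8
cycle 9: CDB Add1=4; issue SUB r3<-Add1 // r0:Add2,r1:4,r2:20,r3:Add1,r4:8
cycle 10: stall // r0:Add2,r1:4,r2:20,r3:Add1,r4:8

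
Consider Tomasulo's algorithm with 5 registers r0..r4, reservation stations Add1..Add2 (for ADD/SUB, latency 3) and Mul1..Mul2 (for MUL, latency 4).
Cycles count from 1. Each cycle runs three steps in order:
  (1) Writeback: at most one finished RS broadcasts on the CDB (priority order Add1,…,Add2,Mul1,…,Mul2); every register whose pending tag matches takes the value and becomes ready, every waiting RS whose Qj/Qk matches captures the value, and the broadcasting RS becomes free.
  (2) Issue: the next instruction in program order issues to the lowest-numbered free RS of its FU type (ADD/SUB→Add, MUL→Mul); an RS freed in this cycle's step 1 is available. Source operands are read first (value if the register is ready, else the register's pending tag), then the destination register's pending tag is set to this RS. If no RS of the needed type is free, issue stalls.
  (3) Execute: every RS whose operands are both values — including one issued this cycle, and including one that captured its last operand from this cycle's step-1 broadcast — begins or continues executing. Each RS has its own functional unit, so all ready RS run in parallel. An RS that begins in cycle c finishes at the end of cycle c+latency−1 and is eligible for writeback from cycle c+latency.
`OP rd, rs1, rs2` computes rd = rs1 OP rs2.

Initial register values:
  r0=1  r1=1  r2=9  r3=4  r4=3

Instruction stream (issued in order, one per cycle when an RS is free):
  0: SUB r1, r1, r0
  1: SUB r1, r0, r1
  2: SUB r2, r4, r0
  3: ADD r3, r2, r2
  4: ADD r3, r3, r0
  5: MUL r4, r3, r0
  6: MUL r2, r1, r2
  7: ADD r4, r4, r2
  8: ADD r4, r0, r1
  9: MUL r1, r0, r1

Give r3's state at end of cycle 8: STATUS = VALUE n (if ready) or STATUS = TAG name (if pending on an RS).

STATUS = TAG Add2

  c1: issue SUB r1<-Add1  regs: r0:1,r1:Add1,r2:9,r3:4,r4:3
  c2: issue SUB r1<-Add2  regs: r0:1,r1:Add2,r2:9,r3:4,r4:3
  c3: stall  regs: r0:1,r1:Add2,r2:9,r3:4,r4:3
  c4: CDB Add1=0; issue SUB r2<-Add1  regs: r0:1,r1:Add2,r2:Add1,r3:4,r4:3
  c5: stall  regs: r0:1,r1:Add2,r2:Add1,r3:4,r4:3
  c6: stall  regs: r0:1,r1:Add2,r2:Add1,r3:4,r4:3
  c7: CDB Add1=2; issue ADD r3<-Add1  regs: r0:1,r1:Add2,r2:2,r3:Add1,r4:3
  c8: CDB Add2=1; issue ADD r3<-Add2  regs: r0:1,r1:1,r2:2,r3:Add2,r4:3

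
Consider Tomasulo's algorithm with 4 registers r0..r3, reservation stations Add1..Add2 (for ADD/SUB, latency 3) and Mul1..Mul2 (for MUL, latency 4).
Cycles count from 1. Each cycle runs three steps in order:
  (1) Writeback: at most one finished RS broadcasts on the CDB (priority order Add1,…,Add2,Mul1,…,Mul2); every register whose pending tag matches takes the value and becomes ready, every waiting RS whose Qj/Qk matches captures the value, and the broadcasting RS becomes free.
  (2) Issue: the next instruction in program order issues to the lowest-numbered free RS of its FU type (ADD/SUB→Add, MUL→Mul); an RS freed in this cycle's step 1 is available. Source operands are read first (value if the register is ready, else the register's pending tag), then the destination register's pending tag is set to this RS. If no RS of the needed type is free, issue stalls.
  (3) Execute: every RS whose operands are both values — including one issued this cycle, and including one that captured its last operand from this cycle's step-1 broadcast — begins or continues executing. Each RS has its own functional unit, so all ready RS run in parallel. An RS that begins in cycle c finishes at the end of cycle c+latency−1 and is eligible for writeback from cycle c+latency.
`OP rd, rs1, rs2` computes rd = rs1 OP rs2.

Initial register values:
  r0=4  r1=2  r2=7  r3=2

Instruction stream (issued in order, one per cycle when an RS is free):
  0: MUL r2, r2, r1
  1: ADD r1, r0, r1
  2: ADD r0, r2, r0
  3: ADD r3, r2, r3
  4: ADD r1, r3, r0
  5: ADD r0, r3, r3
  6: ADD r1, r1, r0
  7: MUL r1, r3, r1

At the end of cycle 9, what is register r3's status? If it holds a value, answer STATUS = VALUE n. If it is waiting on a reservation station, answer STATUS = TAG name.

cycle 1: issue MUL r2<-Mul1 // r0:4,r1:2,r2:Mul1,r3:2
cycle 2: issue ADD r1<-Add1 // r0:4,r1:Add1,r2:Mul1,r3:2
cycle 3: issue ADD r0<-Add2 // r0:Add2,r1:Add1,r2:Mul1,r3:2
cycle 4: stall // r0:Add2,r1:Add1,r2:Mul1,r3:2
cycle 5: CDB Add1=6; issue ADD r3<-Add1 // r0:Add2,r1:6,r2:Mul1,r3:Add1
cycle 6: CDB Mul1=14; stall // r0:Add2,r1:6,r2:14,r3:Add1
cycle 7: stall // r0:Add2,r1:6,r2:14,r3:Add1
cycle 8: stall // r0:Add2,r1:6,r2:14,r3:Add1
cycle 9: CDB Add1=16; issue ADD r1<-Add1 // r0:Add2,r1:Add1,r2:14,r3:16

STATUS = VALUE 16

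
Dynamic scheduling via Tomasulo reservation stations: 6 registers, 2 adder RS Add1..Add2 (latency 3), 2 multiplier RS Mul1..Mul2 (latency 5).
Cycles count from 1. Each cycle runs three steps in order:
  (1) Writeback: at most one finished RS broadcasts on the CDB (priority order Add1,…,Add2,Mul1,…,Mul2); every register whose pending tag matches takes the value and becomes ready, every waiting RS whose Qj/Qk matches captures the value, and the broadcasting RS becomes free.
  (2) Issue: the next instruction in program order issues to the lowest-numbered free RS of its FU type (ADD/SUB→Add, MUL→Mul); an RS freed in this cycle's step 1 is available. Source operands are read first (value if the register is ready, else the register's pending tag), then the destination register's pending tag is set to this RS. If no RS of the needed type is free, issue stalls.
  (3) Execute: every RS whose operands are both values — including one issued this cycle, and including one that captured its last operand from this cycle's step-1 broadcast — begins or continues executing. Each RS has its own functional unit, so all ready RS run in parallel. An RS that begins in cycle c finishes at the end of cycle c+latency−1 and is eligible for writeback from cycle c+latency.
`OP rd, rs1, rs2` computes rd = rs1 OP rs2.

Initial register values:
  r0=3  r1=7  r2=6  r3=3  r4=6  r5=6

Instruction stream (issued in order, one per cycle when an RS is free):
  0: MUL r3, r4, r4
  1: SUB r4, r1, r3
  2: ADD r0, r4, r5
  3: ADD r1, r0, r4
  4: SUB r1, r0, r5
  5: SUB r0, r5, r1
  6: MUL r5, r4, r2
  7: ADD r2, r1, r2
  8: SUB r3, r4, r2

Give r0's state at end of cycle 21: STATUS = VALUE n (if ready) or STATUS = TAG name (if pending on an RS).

STATUS = VALUE 35

  c1: issue MUL r3<-Mul1  regs: r0:3,r1:7,r2:6,r3:Mul1,r4:6,r5:6
  c2: issue SUB r4<-Add1  regs: r0:3,r1:7,r2:6,r3:Mul1,r4:Add1,r5:6
  c3: issue ADD r0<-Add2  regs: r0:Add2,r1:7,r2:6,r3:Mul1,r4:Add1,r5:6
  c4: stall  regs: r0:Add2,r1:7,r2:6,r3:Mul1,r4:Add1,r5:6
  c5: stall  regs: r0:Add2,r1:7,r2:6,r3:Mul1,r4:Add1,r5:6
  c6: CDB Mul1=36; stall  regs: r0:Add2,r1:7,r2:6,r3:36,r4:Add1,r5:6
  c7: stall  regs: r0:Add2,r1:7,r2:6,r3:36,r4:Add1,r5:6
  c8: stall  regs: r0:Add2,r1:7,r2:6,r3:36,r4:Add1,r5:6
  c9: CDB Add1=-29; issue ADD r1<-Add1  regs: r0:Add2,r1:Add1,r2:6,r3:36,r4:-29,r5:6
  c10: stall  regs: r0:Add2,r1:Add1,r2:6,r3:36,r4:-29,r5:6
  c11: stall  regs: r0:Add2,r1:Add1,r2:6,r3:36,r4:-29,r5:6
  c12: CDB Add2=-23; issue SUB r1<-Add2  regs: r0:-23,r1:Add2,r2:6,r3:36,r4:-29,r5:6
  c13: stall  regs: r0:-23,r1:Add2,r2:6,r3:36,r4:-29,r5:6
  c14: stall  regs: r0:-23,r1:Add2,r2:6,r3:36,r4:-29,r5:6
  c15: CDB Add1=-52; issue SUB r0<-Add1  regs: r0:Add1,r1:Add2,r2:6,r3:36,r4:-29,r5:6
  c16: CDB Add2=-29; issue MUL r5<-Mul1  regs: r0:Add1,r1:-29,r2:6,r3:36,r4:-29,r5:Mul1
  c17: issue ADD r2<-Add2  regs: r0:Add1,r1:-29,r2:Add2,r3:36,r4:-29,r5:Mul1
  c18: stall  regs: r0:Add1,r1:-29,r2:Add2,r3:36,r4:-29,r5:Mul1
  c19: CDB Add1=35; issue SUB r3<-Add1  regs: r0:35,r1:-29,r2:Add2,r3:Add1,r4:-29,r5:Mul1
  c20: CDB Add2=-23  regs: r0:35,r1:-29,r2:-23,r3:Add1,r4:-29,r5:Mul1
  c21: CDB Mul1=-174  regs: r0:35,r1:-29,r2:-23,r3:Add1,r4:-29,r5:-174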